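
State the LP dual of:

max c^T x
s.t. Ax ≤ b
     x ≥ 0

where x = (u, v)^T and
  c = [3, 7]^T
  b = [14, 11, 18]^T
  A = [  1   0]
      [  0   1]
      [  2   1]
Minimize: z = 14y1 + 11y2 + 18y3

Subject to:
  C1: -y1 - 2y3 ≤ -3
  C2: -y2 - y3 ≤ -7
  y1, y2, y3 ≥ 0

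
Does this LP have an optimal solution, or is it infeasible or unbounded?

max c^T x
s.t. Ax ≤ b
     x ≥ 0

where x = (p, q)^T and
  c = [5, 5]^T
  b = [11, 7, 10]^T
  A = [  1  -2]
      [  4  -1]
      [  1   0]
Feasible point: (0, 0) satisfies every constraint, so the LP is feasible.
Direction d = (0, 1): for each constraint row a, a·d ≤ 0 —
  (1)(0) + (-2)(1) = -2 ≤ 0
  (4)(0) + (-1)(1) = -1 ≤ 0
  (1)(0) + (0)(1) = 0 ≤ 0
and d ≥ 0, so (0, 0) + t·d stays feasible for every t ≥ 0. Along this ray z = 5p + 5q changes by 5 per unit t, so z → +∞.

The LP is unbounded; z can be made arbitrarily large.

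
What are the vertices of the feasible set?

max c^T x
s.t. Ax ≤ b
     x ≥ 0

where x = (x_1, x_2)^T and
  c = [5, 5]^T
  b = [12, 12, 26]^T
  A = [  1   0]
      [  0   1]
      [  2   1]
Each vertex is the intersection of two constraint boundaries that also satisfies all remaining constraints:
  x_1 = 0 and x_2 = 0 → (0, 0)
  x_1 = 12 and x_2 = 0 → (12, 0)
  x_1 = 12 and 2x_1 + x_2 = 26 → (12, 2)
  x_2 = 12 and 2x_1 + x_2 = 26 → (7, 12)
  x_2 = 12 and x_1 = 0 → (0, 12)

Vertices: (0, 0), (12, 0), (12, 2), (7, 12), (0, 12)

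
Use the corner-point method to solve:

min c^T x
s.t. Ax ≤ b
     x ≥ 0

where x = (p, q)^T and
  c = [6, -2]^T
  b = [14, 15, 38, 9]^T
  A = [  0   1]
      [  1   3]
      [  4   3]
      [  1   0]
Each vertex is the intersection of two constraint boundaries that also satisfies all remaining constraints:
  p = 0 and q = 0 → (0, 0)
  p = 9 and q = 0 → (9, 0)
  4p + 3q = 38 and p = 9 → (9, 0.6667)
  p + 3q = 15 and 4p + 3q = 38 → (7.667, 2.444)
  p + 3q = 15 and p = 0 → (0, 5)

Evaluating z = 6p - 2q at each vertex:
  (0, 0): z = 0
  (9, 0): z = 54
  (9, 0.6667): z = 52.67
  (7.667, 2.444): z = 41.11
  (0, 5): z = -10

The minimum is at (0, 5) with z = -10.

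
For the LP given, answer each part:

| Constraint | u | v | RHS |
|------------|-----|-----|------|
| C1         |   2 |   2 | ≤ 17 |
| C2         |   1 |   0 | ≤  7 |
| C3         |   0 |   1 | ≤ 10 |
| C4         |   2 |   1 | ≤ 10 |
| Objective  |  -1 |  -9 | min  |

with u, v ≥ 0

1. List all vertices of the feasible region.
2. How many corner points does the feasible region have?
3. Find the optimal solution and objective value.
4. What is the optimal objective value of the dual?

1. (0, 0), (5, 0), (1.5, 7), (0, 8.5)
2. 4
3. u = 0, v = 8.5, z = -76.5
4. -76.5 (by strong duality, equal to the primal optimum)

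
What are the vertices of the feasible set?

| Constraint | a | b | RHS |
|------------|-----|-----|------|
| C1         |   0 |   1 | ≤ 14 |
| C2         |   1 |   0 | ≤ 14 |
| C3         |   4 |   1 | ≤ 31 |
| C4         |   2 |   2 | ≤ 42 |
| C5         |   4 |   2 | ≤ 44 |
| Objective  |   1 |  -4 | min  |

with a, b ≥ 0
Each vertex is the intersection of two constraint boundaries that also satisfies all remaining constraints:
  a = 0 and b = 0 → (0, 0)
  4a + b = 31 and b = 0 → (7.75, 0)
  4a + b = 31 and 4a + 2b = 44 → (4.5, 13)
  b = 14 and 4a + 2b = 44 → (4, 14)
  b = 14 and a = 0 → (0, 14)

Vertices: (0, 0), (7.75, 0), (4.5, 13), (4, 14), (0, 14)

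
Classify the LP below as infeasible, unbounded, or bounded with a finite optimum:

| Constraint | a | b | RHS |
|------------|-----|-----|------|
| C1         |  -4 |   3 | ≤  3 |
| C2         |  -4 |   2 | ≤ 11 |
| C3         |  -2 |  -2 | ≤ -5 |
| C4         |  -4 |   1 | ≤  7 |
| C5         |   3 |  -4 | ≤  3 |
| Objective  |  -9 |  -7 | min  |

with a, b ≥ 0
Feasible point: (1, 2) satisfies every constraint, so the LP is feasible.
Direction d = (1, 1): for each constraint row a, a·d ≤ 0 —
  (-4)(1) + (3)(1) = -1 ≤ 0
  (-4)(1) + (2)(1) = -2 ≤ 0
  (-2)(1) + (-2)(1) = -4 ≤ 0
  (-4)(1) + (1)(1) = -3 ≤ 0
  (3)(1) + (-4)(1) = -1 ≤ 0
and d ≥ 0, so (1, 2) + t·d stays feasible for every t ≥ 0. Along this ray z = -9a - 7b changes by -16 per unit t, so z → −∞.

Unbounded — the objective can decrease without bound over the feasible region.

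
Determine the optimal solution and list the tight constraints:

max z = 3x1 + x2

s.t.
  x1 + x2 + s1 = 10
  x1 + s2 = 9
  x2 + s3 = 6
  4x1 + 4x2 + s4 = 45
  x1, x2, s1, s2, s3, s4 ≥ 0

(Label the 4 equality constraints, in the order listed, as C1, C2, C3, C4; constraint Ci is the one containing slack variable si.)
Optimal: x1 = 9, x2 = 1
Slack at optimum:
  C1: slack = 0 (binding)
  C2: slack = 0 (binding)
  C3: slack = 5
  C4: slack = 5
  x1 ≥ 0: x1 = 9
  x2 ≥ 0: x2 = 1
Binding constraints: C1, C2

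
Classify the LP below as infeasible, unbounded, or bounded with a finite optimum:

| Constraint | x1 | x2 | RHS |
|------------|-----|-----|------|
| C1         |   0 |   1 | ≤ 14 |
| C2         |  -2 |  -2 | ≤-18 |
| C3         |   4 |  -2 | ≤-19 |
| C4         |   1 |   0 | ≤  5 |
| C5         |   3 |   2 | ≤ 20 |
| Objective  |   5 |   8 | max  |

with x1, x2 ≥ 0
The point (0, 10) satisfies every constraint, so the LP is feasible; the constraints give x1 ≤ 5 and x2 ≤ 14, which with x1, x2 ≥ 0 keep the feasible region inside a bounded box. A feasible, bounded LP attains a finite optimum at a vertex.

Evaluating z = 5x1 + 8x2 at each vertex:
  (0, 9.5): z = 76
  (0.1429, 9.786): z = 79
  (0, 10): z = 80

Feasible with finite optimum z* = 80 at (0, 10).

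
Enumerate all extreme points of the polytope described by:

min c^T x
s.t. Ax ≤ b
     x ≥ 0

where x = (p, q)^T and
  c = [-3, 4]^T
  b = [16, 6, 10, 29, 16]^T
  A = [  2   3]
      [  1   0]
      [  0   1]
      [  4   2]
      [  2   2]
Each vertex is the intersection of two constraint boundaries that also satisfies all remaining constraints:
  p = 0 and q = 0 → (0, 0)
  p = 6 and q = 0 → (6, 0)
  2p + 3q = 16 and p = 6 → (6, 1.333)
  2p + 3q = 16 and p = 0 → (0, 5.333)

Vertices: (0, 0), (6, 0), (6, 1.333), (0, 5.333)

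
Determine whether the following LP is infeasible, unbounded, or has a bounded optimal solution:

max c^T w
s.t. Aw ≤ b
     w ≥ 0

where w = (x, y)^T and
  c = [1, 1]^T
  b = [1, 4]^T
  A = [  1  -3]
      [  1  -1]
Feasible point: (0, 0) satisfies every constraint, so the LP is feasible.
Direction d = (0, 1): for each constraint row a, a·d ≤ 0 —
  (1)(0) + (-3)(1) = -3 ≤ 0
  (1)(0) + (-1)(1) = -1 ≤ 0
and d ≥ 0, so (0, 0) + t·d stays feasible for every t ≥ 0. Along this ray z = x + y changes by 1 per unit t, so z → +∞.

Unbounded: there is a feasible ray along which z → +∞.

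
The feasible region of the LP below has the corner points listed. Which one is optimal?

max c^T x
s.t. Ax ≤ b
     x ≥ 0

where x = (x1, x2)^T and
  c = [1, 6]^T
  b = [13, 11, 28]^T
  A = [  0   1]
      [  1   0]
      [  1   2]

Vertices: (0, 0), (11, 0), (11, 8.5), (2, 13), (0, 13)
(2, 13) with z = 80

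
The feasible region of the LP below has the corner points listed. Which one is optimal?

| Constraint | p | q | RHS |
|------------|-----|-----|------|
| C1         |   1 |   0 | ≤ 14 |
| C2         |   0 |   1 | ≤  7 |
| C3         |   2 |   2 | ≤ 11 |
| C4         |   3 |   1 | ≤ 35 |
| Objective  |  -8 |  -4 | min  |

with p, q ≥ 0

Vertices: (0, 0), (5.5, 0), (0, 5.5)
(5.5, 0) with z = -44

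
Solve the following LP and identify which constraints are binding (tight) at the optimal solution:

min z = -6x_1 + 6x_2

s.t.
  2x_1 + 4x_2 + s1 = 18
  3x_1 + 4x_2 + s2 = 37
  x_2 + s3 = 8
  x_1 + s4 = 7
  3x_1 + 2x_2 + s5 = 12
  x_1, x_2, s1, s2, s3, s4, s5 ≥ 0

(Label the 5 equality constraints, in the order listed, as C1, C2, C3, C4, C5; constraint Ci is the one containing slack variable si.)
Optimal: x_1 = 4, x_2 = 0
Binding: C5, x_2 ≥ 0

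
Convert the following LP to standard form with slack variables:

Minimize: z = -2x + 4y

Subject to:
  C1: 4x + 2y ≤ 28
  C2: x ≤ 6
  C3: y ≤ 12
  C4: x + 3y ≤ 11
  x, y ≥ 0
min z = -2x + 4y

s.t.
  4x + 2y + s1 = 28
  x + s2 = 6
  y + s3 = 12
  x + 3y + s4 = 11
  x, y, s1, s2, s3, s4 ≥ 0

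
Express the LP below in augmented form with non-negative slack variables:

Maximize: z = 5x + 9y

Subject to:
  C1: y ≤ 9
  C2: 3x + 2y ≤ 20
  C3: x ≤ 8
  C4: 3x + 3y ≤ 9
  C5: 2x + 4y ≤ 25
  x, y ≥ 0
max z = 5x + 9y

s.t.
  y + s1 = 9
  3x + 2y + s2 = 20
  x + s3 = 8
  3x + 3y + s4 = 9
  2x + 4y + s5 = 25
  x, y, s1, s2, s3, s4, s5 ≥ 0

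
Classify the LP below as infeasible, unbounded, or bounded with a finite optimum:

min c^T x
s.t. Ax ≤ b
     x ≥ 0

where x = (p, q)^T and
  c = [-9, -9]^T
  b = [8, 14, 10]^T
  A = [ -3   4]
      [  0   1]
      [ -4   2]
Feasible point: (0, 0) satisfies every constraint, so the LP is feasible.
Direction d = (1, 0): for each constraint row a, a·d ≤ 0 —
  (-3)(1) + (4)(0) = -3 ≤ 0
  (0)(1) + (1)(0) = 0 ≤ 0
  (-4)(1) + (2)(0) = -4 ≤ 0
and d ≥ 0, so (0, 0) + t·d stays feasible for every t ≥ 0. Along this ray z = -9p - 9q changes by -9 per unit t, so z → −∞.

Unbounded — the objective can decrease without bound over the feasible region.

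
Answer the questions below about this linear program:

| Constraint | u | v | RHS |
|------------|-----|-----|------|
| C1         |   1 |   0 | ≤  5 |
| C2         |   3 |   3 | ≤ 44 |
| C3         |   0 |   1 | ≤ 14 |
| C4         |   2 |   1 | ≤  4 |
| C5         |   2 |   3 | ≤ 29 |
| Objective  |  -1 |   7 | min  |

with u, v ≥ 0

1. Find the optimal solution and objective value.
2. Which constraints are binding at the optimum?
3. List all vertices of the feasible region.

1. u = 2, v = 0, z = -2
2. C4, v ≥ 0
3. (0, 0), (2, 0), (0, 4)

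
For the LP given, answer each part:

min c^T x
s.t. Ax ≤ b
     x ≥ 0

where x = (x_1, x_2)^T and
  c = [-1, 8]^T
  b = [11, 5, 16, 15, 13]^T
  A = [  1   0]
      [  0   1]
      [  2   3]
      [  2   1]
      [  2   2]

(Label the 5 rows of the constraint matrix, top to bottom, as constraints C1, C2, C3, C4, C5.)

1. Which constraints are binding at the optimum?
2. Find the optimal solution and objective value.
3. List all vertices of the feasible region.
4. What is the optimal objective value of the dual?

1. C5, x_2 ≥ 0
2. x_1 = 6.5, x_2 = 0, z = -6.5
3. (0, 0), (6.5, 0), (3.5, 3), (0.5, 5), (0, 5)
4. -6.5 (by strong duality, equal to the primal optimum)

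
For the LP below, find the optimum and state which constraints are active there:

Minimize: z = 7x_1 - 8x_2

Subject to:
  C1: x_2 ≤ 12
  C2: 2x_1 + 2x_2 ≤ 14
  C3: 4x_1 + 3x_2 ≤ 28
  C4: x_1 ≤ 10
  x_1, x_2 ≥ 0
Optimal: x_1 = 0, x_2 = 7
Slack at optimum:
  C1: slack = 5
  C2: slack = 0 (binding)
  C3: slack = 7
  C4: slack = 10
  x_1 ≥ 0: x_1 = 0 (binding)
  x_2 ≥ 0: x_2 = 7
Binding constraints: C2, x_1 ≥ 0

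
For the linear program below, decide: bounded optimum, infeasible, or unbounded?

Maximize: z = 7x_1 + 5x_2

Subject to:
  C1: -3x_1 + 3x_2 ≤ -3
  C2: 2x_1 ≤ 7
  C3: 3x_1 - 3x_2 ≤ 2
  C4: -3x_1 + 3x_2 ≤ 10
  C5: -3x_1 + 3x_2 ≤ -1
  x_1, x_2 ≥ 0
C3 requires 3x_1 - 3x_2 ≤ 2, while C1 (-3x_1 + 3x_2 ≤ -3) is equivalent to 3x_1 - 3x_2 ≥ 3. Together they would need 3 ≤ 3x_1 - 3x_2 ≤ 2, which is impossible since 3 > 2. No point satisfies all constraints.

The feasible region is empty; the LP is infeasible.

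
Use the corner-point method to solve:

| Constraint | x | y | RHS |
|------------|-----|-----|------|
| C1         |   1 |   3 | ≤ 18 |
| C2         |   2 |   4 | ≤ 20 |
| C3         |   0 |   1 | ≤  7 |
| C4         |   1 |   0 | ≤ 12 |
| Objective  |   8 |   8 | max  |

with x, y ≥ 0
Each vertex is the intersection of two constraint boundaries that also satisfies all remaining constraints:
  x = 0 and y = 0 → (0, 0)
  2x + 4y = 20 and y = 0 → (10, 0)
  2x + 4y = 20 and x = 0 → (0, 5)

Evaluating z = 8x + 8y at each vertex:
  (0, 0): z = 0
  (10, 0): z = 80
  (0, 5): z = 40

The maximum is at (10, 0) with z = 80.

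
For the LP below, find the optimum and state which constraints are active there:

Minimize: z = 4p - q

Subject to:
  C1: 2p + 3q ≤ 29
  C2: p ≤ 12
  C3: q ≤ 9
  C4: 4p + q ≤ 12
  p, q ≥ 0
Optimal: p = 0, q = 9
Slack at optimum:
  C1: slack = 2
  C2: slack = 12
  C3: slack = 0 (binding)
  C4: slack = 3
  p ≥ 0: p = 0 (binding)
  q ≥ 0: q = 9
Binding constraints: C3, p ≥ 0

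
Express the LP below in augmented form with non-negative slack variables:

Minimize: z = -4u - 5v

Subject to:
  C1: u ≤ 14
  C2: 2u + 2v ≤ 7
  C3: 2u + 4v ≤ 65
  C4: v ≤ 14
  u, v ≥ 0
min z = -4u - 5v

s.t.
  u + s1 = 14
  2u + 2v + s2 = 7
  2u + 4v + s3 = 65
  v + s4 = 14
  u, v, s1, s2, s3, s4 ≥ 0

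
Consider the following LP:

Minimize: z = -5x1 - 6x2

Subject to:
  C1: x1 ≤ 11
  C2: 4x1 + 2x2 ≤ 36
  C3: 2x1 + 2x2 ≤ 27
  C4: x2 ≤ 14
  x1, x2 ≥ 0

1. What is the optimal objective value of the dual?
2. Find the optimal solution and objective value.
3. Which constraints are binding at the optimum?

1. -81 (by strong duality, equal to the primal optimum)
2. x1 = 0, x2 = 13.5, z = -81
3. C3, x1 ≥ 0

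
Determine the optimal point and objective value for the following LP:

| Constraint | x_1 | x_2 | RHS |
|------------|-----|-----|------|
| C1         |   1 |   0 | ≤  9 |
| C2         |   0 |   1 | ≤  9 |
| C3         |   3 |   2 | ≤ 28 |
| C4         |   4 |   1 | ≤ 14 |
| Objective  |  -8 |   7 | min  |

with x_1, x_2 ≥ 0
Each vertex is the intersection of two constraint boundaries that also satisfies all remaining constraints:
  x_1 = 0 and x_2 = 0 → (0, 0)
  4x_1 + x_2 = 14 and x_2 = 0 → (3.5, 0)
  x_2 = 9 and 4x_1 + x_2 = 14 → (1.25, 9)
  x_2 = 9 and x_1 = 0 → (0, 9)

Evaluating z = -8x_1 + 7x_2 at each vertex:
  (0, 0): z = 0
  (3.5, 0): z = -28
  (1.25, 9): z = 53
  (0, 9): z = 63

The minimum is at (3.5, 0) with z = -28.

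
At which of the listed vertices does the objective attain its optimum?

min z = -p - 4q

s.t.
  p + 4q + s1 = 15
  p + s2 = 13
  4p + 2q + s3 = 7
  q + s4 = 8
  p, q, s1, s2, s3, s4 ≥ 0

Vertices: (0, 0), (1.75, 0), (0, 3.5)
Evaluating z = -p - 4q at each vertex:
  (0, 0): z = 0
  (1.75, 0): z = -1.75
  (0, 3.5): z = -14

The smallest value is z = -14, attained at (0, 3.5).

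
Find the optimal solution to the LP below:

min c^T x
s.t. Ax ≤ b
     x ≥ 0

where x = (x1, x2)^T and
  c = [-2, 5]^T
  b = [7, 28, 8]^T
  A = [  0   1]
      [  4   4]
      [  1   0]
Each vertex is the intersection of two constraint boundaries that also satisfies all remaining constraints:
  x1 = 0 and x2 = 0 → (0, 0)
  4x1 + 4x2 = 28 and x2 = 0 → (7, 0)
  x2 = 7 and 4x1 + 4x2 = 28 → (0, 7)

Evaluating z = -2x1 + 5x2 at each vertex:
  (0, 0): z = 0
  (7, 0): z = -14
  (0, 7): z = 35

The minimum is at (7, 0) with z = -14.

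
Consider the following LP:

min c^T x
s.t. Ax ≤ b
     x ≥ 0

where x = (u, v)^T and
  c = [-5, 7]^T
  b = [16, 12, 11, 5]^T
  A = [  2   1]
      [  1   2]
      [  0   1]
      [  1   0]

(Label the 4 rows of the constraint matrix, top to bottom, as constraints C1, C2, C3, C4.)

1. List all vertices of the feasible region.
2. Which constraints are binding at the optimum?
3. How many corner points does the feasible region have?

1. (0, 0), (5, 0), (5, 3.5), (0, 6)
2. C4, v ≥ 0
3. 4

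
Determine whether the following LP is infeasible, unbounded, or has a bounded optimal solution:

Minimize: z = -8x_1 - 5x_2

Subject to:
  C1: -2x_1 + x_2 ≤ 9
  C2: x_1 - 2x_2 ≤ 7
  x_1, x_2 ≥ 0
Feasible point: (0, 0) satisfies every constraint, so the LP is feasible.
Direction d = (1, 1): for each constraint row a, a·d ≤ 0 —
  (-2)(1) + (1)(1) = -1 ≤ 0
  (1)(1) + (-2)(1) = -1 ≤ 0
and d ≥ 0, so (0, 0) + t·d stays feasible for every t ≥ 0. Along this ray z = -8x_1 - 5x_2 changes by -13 per unit t, so z → −∞.

Unbounded: there is a feasible ray along which z → −∞.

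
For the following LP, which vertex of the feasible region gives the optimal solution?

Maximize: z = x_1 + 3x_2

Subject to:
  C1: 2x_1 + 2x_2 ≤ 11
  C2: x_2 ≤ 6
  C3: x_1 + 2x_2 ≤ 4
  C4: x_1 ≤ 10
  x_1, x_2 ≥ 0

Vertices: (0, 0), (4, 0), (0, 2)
Evaluating z = x_1 + 3x_2 at each vertex:
  (0, 0): z = 0
  (4, 0): z = 4
  (0, 2): z = 6

The largest value is z = 6, attained at (0, 2).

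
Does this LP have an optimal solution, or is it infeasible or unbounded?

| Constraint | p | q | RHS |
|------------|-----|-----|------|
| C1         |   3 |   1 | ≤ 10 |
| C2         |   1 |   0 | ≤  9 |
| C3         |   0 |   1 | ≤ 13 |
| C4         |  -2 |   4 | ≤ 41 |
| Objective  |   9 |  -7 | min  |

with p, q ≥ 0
The point (0, 10) satisfies every constraint, so the LP is feasible; the constraints give p ≤ 9 and q ≤ 13, which with p, q ≥ 0 keep the feasible region inside a bounded box. A feasible, bounded LP attains a finite optimum at a vertex.

Evaluating z = 9p - 7q at each vertex:
  (0, 0): z = 0
  (3.333, 0): z = 30
  (0, 10): z = -70

Feasible with finite optimum z* = -70 at (0, 10).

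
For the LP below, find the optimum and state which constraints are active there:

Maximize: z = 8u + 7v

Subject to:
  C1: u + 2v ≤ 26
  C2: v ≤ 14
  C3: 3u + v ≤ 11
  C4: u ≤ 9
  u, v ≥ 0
Optimal: u = 0, v = 11
Slack at optimum:
  C1: slack = 4
  C2: slack = 3
  C3: slack = 0 (binding)
  C4: slack = 9
  u ≥ 0: u = 0 (binding)
  v ≥ 0: v = 11
Binding constraints: C3, u ≥ 0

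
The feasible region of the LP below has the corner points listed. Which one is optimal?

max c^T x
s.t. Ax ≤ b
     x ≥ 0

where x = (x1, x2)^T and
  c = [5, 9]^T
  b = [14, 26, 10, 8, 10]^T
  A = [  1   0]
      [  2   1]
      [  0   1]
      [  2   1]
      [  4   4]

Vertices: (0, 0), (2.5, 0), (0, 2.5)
(0, 2.5) with z = 22.5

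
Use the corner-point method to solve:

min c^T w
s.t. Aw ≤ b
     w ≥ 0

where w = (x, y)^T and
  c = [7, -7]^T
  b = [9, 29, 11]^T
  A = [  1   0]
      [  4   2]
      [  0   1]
x = 0, y = 11, z = -77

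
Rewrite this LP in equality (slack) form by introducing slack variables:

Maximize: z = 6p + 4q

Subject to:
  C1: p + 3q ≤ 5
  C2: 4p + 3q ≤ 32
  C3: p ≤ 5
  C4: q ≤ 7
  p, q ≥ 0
max z = 6p + 4q

s.t.
  p + 3q + s1 = 5
  4p + 3q + s2 = 32
  p + s3 = 5
  q + s4 = 7
  p, q, s1, s2, s3, s4 ≥ 0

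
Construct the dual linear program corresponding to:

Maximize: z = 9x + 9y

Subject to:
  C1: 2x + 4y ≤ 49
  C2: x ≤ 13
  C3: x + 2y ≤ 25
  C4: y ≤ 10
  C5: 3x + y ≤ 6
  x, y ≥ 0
Minimize: z = 49y1 + 13y2 + 25y3 + 10y4 + 6y5

Subject to:
  C1: -2y1 - y2 - y3 - 3y5 ≤ -9
  C2: -4y1 - 2y3 - y4 - y5 ≤ -9
  y1, y2, y3, y4, y5 ≥ 0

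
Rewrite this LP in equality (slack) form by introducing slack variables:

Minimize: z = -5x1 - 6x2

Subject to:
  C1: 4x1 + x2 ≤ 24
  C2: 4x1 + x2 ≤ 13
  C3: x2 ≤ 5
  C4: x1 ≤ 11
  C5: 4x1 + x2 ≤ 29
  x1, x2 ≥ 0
min z = -5x1 - 6x2

s.t.
  4x1 + x2 + s1 = 24
  4x1 + x2 + s2 = 13
  x2 + s3 = 5
  x1 + s4 = 11
  4x1 + x2 + s5 = 29
  x1, x2, s1, s2, s3, s4, s5 ≥ 0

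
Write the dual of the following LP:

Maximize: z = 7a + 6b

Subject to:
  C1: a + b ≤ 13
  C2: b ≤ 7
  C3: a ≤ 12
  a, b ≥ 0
Minimize: z = 13y1 + 7y2 + 12y3

Subject to:
  C1: -y1 - y3 ≤ -7
  C2: -y1 - y2 ≤ -6
  y1, y2, y3 ≥ 0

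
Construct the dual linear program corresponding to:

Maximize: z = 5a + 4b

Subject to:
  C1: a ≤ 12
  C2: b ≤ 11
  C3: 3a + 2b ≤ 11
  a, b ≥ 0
Minimize: z = 12y1 + 11y2 + 11y3

Subject to:
  C1: -y1 - 3y3 ≤ -5
  C2: -y2 - 2y3 ≤ -4
  y1, y2, y3 ≥ 0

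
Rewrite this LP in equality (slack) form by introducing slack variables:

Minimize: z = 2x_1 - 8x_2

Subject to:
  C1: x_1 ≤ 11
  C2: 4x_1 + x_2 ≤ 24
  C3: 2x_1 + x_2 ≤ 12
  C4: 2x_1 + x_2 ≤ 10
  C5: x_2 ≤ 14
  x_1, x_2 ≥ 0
min z = 2x_1 - 8x_2

s.t.
  x_1 + s1 = 11
  4x_1 + x_2 + s2 = 24
  2x_1 + x_2 + s3 = 12
  2x_1 + x_2 + s4 = 10
  x_2 + s5 = 14
  x_1, x_2, s1, s2, s3, s4, s5 ≥ 0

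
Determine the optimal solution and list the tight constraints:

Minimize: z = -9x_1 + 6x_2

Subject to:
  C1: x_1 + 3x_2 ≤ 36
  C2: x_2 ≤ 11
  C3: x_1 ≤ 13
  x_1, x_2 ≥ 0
Optimal: x_1 = 13, x_2 = 0
Slack at optimum:
  C1: slack = 23
  C2: slack = 11
  C3: slack = 0 (binding)
  x_1 ≥ 0: x_1 = 13
  x_2 ≥ 0: x_2 = 0 (binding)
Binding constraints: C3, x_2 ≥ 0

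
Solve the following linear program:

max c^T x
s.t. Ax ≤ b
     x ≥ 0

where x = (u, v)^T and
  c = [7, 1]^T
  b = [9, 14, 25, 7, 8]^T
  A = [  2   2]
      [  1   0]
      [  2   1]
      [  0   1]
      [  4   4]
Each vertex is the intersection of two constraint boundaries that also satisfies all remaining constraints:
  u = 0 and v = 0 → (0, 0)
  4u + 4v = 8 and v = 0 → (2, 0)
  4u + 4v = 8 and u = 0 → (0, 2)

Evaluating z = 7u + v at each vertex:
  (0, 0): z = 0
  (2, 0): z = 14
  (0, 2): z = 2

The maximum is at (2, 0) with z = 14.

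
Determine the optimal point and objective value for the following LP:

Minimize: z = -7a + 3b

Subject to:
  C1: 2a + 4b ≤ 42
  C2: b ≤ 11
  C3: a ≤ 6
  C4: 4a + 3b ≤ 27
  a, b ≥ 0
Each vertex is the intersection of two constraint boundaries that also satisfies all remaining constraints:
  a = 0 and b = 0 → (0, 0)
  a = 6 and b = 0 → (6, 0)
  a = 6 and 4a + 3b = 27 → (6, 1)
  4a + 3b = 27 and a = 0 → (0, 9)

Evaluating z = -7a + 3b at each vertex:
  (0, 0): z = 0
  (6, 0): z = -42
  (6, 1): z = -39
  (0, 9): z = 27

The minimum is at (6, 0) with z = -42.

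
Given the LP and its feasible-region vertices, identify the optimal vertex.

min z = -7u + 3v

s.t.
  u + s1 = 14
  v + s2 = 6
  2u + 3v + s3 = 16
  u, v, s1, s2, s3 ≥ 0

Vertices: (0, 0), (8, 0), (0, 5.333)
Evaluating z = -7u + 3v at each vertex:
  (0, 0): z = 0
  (8, 0): z = -56
  (0, 5.333): z = 16

The smallest value is z = -56, attained at (8, 0).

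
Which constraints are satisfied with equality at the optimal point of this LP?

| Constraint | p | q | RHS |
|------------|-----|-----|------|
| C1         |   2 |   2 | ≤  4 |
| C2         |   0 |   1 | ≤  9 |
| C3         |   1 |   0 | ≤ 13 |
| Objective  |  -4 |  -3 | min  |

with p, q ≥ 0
Optimal: p = 2, q = 0
Binding: C1, q ≥ 0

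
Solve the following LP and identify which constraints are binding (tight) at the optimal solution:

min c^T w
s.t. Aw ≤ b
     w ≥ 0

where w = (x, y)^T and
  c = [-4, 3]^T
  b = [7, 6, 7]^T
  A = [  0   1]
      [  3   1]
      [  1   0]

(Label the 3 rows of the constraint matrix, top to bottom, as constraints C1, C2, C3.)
Optimal: x = 2, y = 0
Binding: C2, y ≥ 0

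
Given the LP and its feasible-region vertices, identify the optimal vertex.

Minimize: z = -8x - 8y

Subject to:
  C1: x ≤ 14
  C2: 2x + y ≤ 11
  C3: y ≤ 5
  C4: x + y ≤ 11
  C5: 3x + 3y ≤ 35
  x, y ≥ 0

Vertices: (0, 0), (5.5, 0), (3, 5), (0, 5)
(3, 5) with z = -64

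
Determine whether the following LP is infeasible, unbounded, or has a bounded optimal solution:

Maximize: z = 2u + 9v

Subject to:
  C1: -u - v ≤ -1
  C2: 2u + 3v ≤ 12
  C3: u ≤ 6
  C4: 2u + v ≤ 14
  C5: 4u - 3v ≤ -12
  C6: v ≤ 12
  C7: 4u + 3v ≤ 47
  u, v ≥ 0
The point (0, 4) satisfies every constraint, so the LP is feasible; the constraints give u ≤ 6 and v ≤ 12, which with u, v ≥ 0 keep the feasible region inside a bounded box. A feasible, bounded LP attains a finite optimum at a vertex.

Evaluating z = 2u + 9v at each vertex:
  (0, 4): z = 36

The LP has an optimal solution: (0, 4) with z = 36.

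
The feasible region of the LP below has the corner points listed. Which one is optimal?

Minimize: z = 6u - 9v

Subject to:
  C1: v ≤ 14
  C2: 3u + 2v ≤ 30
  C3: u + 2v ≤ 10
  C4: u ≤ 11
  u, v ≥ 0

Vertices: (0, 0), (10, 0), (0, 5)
Evaluating z = 6u - 9v at each vertex:
  (0, 0): z = 0
  (10, 0): z = 60
  (0, 5): z = -45

The smallest value is z = -45, attained at (0, 5).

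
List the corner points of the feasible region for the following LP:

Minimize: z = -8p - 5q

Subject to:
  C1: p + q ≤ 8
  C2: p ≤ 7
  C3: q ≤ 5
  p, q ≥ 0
Each vertex is the intersection of two constraint boundaries that also satisfies all remaining constraints:
  p = 0 and q = 0 → (0, 0)
  p = 7 and q = 0 → (7, 0)
  p + q = 8 and p = 7 → (7, 1)
  p + q = 8 and q = 5 → (3, 5)
  q = 5 and p = 0 → (0, 5)

Vertices: (0, 0), (7, 0), (7, 1), (3, 5), (0, 5)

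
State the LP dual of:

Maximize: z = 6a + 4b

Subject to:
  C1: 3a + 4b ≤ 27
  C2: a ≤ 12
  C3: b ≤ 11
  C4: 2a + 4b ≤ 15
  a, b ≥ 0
Minimize: z = 27y1 + 12y2 + 11y3 + 15y4

Subject to:
  C1: -3y1 - y2 - 2y4 ≤ -6
  C2: -4y1 - y3 - 4y4 ≤ -4
  y1, y2, y3, y4 ≥ 0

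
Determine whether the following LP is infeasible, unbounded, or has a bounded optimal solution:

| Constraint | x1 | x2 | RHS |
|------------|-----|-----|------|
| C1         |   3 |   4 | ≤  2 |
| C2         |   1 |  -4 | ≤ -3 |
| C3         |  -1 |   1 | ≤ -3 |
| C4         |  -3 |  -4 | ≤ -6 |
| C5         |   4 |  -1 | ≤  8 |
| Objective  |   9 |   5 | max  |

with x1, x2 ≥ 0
C1 requires 3x1 + 4x2 ≤ 2, while C4 (-3x1 - 4x2 ≤ -6) is equivalent to 3x1 + 4x2 ≥ 6. Together they would need 6 ≤ 3x1 + 4x2 ≤ 2, which is impossible since 6 > 2. No point satisfies all constraints.

Infeasible — the constraint set is empty.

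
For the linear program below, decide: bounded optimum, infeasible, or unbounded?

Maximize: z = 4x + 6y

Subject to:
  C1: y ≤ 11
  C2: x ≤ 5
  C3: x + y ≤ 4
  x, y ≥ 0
The point (0, 4) satisfies every constraint, so the LP is feasible; the constraints give x ≤ 5 and y ≤ 11, which with x, y ≥ 0 keep the feasible region inside a bounded box. A feasible, bounded LP attains a finite optimum at a vertex.

Bounded optimum: z* = 24 at (0, 4).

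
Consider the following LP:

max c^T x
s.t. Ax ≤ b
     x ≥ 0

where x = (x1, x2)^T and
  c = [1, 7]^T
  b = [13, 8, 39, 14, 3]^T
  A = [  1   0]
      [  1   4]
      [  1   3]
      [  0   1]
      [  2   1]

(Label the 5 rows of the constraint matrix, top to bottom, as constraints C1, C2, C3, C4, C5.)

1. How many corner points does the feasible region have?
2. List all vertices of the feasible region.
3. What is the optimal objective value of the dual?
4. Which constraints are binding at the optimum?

1. 4
2. (0, 0), (1.5, 0), (0.5714, 1.857), (0, 2)
3. 14 (by strong duality, equal to the primal optimum)
4. C2, x1 ≥ 0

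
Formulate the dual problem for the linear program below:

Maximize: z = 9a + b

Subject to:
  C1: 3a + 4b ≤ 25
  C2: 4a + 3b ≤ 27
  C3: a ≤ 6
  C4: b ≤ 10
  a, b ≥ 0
Minimize: z = 25y1 + 27y2 + 6y3 + 10y4

Subject to:
  C1: -3y1 - 4y2 - y3 ≤ -9
  C2: -4y1 - 3y2 - y4 ≤ -1
  y1, y2, y3, y4 ≥ 0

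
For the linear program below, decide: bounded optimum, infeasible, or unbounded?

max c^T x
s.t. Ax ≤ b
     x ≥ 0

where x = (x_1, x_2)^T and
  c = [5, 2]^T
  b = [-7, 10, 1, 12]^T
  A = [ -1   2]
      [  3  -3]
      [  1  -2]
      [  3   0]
One constraint requires x_1 - 2x_2 ≤ 1, while the constraint -x_1 + 2x_2 ≤ -7 is equivalent to x_1 - 2x_2 ≥ 7. Together they would need 7 ≤ x_1 - 2x_2 ≤ 1, which is impossible since 7 > 1. No point satisfies all constraints.

The feasible region is empty; the LP is infeasible.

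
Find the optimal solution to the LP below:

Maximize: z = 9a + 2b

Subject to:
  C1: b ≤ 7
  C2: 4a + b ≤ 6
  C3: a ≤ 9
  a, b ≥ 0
a = 1.5, b = 0, z = 13.5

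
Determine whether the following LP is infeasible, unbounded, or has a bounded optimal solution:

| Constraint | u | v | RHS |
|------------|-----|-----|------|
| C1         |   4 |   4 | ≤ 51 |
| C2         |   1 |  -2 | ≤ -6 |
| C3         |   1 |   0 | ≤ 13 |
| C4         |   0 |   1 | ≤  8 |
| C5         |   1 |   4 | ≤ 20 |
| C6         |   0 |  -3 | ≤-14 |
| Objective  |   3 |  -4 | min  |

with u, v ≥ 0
The point (0, 5) satisfies every constraint, so the LP is feasible; the constraints give u ≤ 13 and v ≤ 8, which with u, v ≥ 0 keep the feasible region inside a bounded box. A feasible, bounded LP attains a finite optimum at a vertex.

Feasible with finite optimum z* = -20 at (0, 5).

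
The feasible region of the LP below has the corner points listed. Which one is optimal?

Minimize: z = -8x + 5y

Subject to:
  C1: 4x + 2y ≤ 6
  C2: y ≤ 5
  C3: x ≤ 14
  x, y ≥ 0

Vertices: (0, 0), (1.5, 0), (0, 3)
Evaluating z = -8x + 5y at each vertex:
  (0, 0): z = 0
  (1.5, 0): z = -12
  (0, 3): z = 15

The smallest value is z = -12, attained at (1.5, 0).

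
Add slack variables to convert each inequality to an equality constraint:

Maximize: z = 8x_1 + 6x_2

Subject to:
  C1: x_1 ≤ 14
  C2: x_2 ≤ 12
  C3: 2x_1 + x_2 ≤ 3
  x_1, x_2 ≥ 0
max z = 8x_1 + 6x_2

s.t.
  x_1 + s1 = 14
  x_2 + s2 = 12
  2x_1 + x_2 + s3 = 3
  x_1, x_2, s1, s2, s3 ≥ 0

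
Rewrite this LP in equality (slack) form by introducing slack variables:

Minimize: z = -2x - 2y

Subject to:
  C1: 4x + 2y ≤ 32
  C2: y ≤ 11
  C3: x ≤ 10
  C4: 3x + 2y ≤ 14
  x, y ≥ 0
min z = -2x - 2y

s.t.
  4x + 2y + s1 = 32
  y + s2 = 11
  x + s3 = 10
  3x + 2y + s4 = 14
  x, y, s1, s2, s3, s4 ≥ 0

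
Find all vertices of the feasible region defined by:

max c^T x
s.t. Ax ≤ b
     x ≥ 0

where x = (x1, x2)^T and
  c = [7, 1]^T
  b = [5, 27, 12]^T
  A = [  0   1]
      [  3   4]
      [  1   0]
Each vertex is the intersection of two constraint boundaries that also satisfies all remaining constraints:
  x1 = 0 and x2 = 0 → (0, 0)
  3x1 + 4x2 = 27 and x2 = 0 → (9, 0)
  x2 = 5 and 3x1 + 4x2 = 27 → (2.333, 5)
  x2 = 5 and x1 = 0 → (0, 5)

Vertices: (0, 0), (9, 0), (2.333, 5), (0, 5)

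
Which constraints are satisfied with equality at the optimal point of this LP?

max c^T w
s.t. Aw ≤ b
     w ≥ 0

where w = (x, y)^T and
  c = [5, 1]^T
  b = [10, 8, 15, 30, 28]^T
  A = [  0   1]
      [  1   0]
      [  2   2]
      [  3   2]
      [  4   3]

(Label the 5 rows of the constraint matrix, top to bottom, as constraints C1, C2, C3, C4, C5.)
Optimal: x = 7, y = 0
Binding: C5, y ≥ 0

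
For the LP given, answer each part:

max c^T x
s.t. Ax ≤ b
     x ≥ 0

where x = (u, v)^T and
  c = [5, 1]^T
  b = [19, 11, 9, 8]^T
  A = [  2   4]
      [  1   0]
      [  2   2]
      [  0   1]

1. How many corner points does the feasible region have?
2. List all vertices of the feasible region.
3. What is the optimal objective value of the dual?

1. 3
2. (0, 0), (4.5, 0), (0, 4.5)
3. 22.5 (by strong duality, equal to the primal optimum)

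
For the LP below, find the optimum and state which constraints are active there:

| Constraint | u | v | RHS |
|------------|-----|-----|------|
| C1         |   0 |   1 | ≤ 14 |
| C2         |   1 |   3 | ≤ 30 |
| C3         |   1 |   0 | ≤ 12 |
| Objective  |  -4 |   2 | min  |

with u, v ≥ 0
Optimal: u = 12, v = 0
Slack at optimum:
  C1: slack = 14
  C2: slack = 18
  C3: slack = 0 (binding)
  u ≥ 0: u = 12
  v ≥ 0: v = 0 (binding)
Binding constraints: C3, v ≥ 0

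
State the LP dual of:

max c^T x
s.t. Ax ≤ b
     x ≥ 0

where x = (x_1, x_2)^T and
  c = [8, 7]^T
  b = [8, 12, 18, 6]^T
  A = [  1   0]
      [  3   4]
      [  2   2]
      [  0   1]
Minimize: z = 8y1 + 12y2 + 18y3 + 6y4

Subject to:
  C1: -y1 - 3y2 - 2y3 ≤ -8
  C2: -4y2 - 2y3 - y4 ≤ -7
  y1, y2, y3, y4 ≥ 0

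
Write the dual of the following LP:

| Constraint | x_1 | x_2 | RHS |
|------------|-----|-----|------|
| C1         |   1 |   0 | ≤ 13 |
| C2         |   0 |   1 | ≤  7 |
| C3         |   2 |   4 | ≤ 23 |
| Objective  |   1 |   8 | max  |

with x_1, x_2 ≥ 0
Minimize: z = 13y1 + 7y2 + 23y3

Subject to:
  C1: -y1 - 2y3 ≤ -1
  C2: -y2 - 4y3 ≤ -8
  y1, y2, y3 ≥ 0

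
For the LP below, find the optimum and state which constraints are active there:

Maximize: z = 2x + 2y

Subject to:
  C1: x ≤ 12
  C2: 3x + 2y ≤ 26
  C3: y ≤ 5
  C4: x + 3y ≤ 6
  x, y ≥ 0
Optimal: x = 6, y = 0
Binding: C4, y ≥ 0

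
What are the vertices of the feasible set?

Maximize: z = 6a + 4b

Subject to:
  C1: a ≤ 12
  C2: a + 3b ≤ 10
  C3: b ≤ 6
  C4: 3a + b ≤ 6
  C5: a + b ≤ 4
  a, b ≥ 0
Each vertex is the intersection of two constraint boundaries that also satisfies all remaining constraints:
  a = 0 and b = 0 → (0, 0)
  3a + b = 6 and b = 0 → (2, 0)
  a + 3b = 10 and 3a + b = 6 → (1, 3)
  a + 3b = 10 and a = 0 → (0, 3.333)

Vertices: (0, 0), (2, 0), (1, 3), (0, 3.333)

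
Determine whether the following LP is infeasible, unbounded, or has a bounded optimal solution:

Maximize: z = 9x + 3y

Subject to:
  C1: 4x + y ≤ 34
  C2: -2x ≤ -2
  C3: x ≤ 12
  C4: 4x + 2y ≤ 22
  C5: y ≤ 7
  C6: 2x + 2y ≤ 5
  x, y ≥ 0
The point (2.5, 0) satisfies every constraint, so the LP is feasible; the constraints give x ≤ 12 and y ≤ 7, which with x, y ≥ 0 keep the feasible region inside a bounded box. A feasible, bounded LP attains a finite optimum at a vertex.

Bounded optimum: z* = 22.5 at (2.5, 0).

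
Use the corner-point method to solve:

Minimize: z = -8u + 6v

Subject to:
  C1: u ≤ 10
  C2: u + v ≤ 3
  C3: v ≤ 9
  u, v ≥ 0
Each vertex is the intersection of two constraint boundaries that also satisfies all remaining constraints:
  u = 0 and v = 0 → (0, 0)
  u + v = 3 and v = 0 → (3, 0)
  u + v = 3 and u = 0 → (0, 3)

Evaluating z = -8u + 6v at each vertex:
  (0, 0): z = 0
  (3, 0): z = -24
  (0, 3): z = 18

The minimum is at (3, 0) with z = -24.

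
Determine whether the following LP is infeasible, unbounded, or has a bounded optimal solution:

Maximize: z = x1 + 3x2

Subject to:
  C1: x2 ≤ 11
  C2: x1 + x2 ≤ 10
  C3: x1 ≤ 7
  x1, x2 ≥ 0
The point (0, 10) satisfies every constraint, so the LP is feasible; the constraints give x1 ≤ 7 and x2 ≤ 11, which with x1, x2 ≥ 0 keep the feasible region inside a bounded box. A feasible, bounded LP attains a finite optimum at a vertex.

Evaluating z = x1 + 3x2 at each vertex:
  (0, 0): z = 0
  (7, 0): z = 7
  (7, 3): z = 16
  (0, 10): z = 30

Bounded optimum: z* = 30 at (0, 10).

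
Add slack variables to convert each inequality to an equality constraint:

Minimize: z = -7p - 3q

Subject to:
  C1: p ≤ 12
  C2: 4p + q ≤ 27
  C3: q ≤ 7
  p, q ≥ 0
min z = -7p - 3q

s.t.
  p + s1 = 12
  4p + q + s2 = 27
  q + s3 = 7
  p, q, s1, s2, s3 ≥ 0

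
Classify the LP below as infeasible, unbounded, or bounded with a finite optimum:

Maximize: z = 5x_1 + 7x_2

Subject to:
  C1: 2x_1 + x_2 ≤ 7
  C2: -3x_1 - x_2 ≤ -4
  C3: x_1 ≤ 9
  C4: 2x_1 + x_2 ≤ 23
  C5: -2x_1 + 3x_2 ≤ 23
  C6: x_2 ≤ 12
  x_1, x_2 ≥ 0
The point (0, 7) satisfies every constraint, so the LP is feasible; the constraints give x_1 ≤ 9 and x_2 ≤ 12, which with x_1, x_2 ≥ 0 keep the feasible region inside a bounded box. A feasible, bounded LP attains a finite optimum at a vertex.

Feasible with finite optimum z* = 49 at (0, 7).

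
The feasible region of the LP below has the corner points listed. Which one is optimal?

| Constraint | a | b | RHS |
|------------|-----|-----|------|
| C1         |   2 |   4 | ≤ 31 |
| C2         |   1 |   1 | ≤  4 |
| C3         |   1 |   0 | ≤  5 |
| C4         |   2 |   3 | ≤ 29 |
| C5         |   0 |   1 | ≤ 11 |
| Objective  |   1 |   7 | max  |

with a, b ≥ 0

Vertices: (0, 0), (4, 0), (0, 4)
Evaluating z = a + 7b at each vertex:
  (0, 0): z = 0
  (4, 0): z = 4
  (0, 4): z = 28

The largest value is z = 28, attained at (0, 4).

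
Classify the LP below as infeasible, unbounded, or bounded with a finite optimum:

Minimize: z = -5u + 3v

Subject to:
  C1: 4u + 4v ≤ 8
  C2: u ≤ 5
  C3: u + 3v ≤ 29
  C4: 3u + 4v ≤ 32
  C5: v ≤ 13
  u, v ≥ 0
The point (2, 0) satisfies every constraint, so the LP is feasible; the constraints give u ≤ 5 and v ≤ 13, which with u, v ≥ 0 keep the feasible region inside a bounded box. A feasible, bounded LP attains a finite optimum at a vertex.

The LP has an optimal solution: (2, 0) with z = -10.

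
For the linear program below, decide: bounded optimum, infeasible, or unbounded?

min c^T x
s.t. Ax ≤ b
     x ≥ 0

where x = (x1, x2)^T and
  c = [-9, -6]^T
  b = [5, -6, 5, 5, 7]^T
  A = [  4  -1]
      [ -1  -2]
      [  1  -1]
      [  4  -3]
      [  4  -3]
Feasible point: (0, 3) satisfies every constraint, so the LP is feasible.
Direction d = (0, 1): for each constraint row a, a·d ≤ 0 —
  (4)(0) + (-1)(1) = -1 ≤ 0
  (-1)(0) + (-2)(1) = -2 ≤ 0
  (1)(0) + (-1)(1) = -1 ≤ 0
  (4)(0) + (-3)(1) = -3 ≤ 0
  (4)(0) + (-3)(1) = -3 ≤ 0
and d ≥ 0, so (0, 3) + t·d stays feasible for every t ≥ 0. Along this ray z = -9x1 - 6x2 changes by -6 per unit t, so z → −∞.

The LP is unbounded; z can be made arbitrarily small.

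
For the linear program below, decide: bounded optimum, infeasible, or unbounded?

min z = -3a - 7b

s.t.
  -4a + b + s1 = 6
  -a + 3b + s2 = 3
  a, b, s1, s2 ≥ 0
Feasible point: (0, 0) satisfies every constraint, so the LP is feasible.
Direction d = (1, 0): for each constraint row a, a·d ≤ 0 —
  (-4)(1) + (1)(0) = -4 ≤ 0
  (-1)(1) + (3)(0) = -1 ≤ 0
and d ≥ 0, so (0, 0) + t·d stays feasible for every t ≥ 0. Along this ray z = -3a - 7b changes by -3 per unit t, so z → −∞.

Unbounded — the objective can decrease without bound over the feasible region.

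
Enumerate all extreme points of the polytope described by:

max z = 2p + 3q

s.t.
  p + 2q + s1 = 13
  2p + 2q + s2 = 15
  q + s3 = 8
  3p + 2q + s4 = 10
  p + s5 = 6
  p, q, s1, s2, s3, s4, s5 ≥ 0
Each vertex is the intersection of two constraint boundaries that also satisfies all remaining constraints:
  p = 0 and q = 0 → (0, 0)
  3p + 2q = 10 and q = 0 → (3.333, 0)
  3p + 2q = 10 and p = 0 → (0, 5)

Vertices: (0, 0), (3.333, 0), (0, 5)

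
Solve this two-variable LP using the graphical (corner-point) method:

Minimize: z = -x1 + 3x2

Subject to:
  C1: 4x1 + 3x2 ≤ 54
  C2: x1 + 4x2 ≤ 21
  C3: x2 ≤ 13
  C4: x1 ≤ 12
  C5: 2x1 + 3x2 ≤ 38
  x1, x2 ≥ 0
Each vertex is the intersection of two constraint boundaries that also satisfies all remaining constraints:
  x1 = 0 and x2 = 0 → (0, 0)
  x1 = 12 and x2 = 0 → (12, 0)
  4x1 + 3x2 = 54 and x1 = 12 → (12, 2)
  4x1 + 3x2 = 54 and x1 + 4x2 = 21 → (11.77, 2.308)
  x1 + 4x2 = 21 and x1 = 0 → (0, 5.25)

Evaluating z = -x1 + 3x2 at each vertex:
  (0, 0): z = 0
  (12, 0): z = -12
  (12, 2): z = -6
  (11.77, 2.308): z = -4.846
  (0, 5.25): z = 15.75

The minimum is at (12, 0) with z = -12.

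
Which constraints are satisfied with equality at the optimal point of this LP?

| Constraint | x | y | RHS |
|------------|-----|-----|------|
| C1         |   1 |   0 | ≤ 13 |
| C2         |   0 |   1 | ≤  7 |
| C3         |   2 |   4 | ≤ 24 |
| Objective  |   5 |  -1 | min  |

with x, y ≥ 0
Optimal: x = 0, y = 6
Binding: C3, x ≥ 0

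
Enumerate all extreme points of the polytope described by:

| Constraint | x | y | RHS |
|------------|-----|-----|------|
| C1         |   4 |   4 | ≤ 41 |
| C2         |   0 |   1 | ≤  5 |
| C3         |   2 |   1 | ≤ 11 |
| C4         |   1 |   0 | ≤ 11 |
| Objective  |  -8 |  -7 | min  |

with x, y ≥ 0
Each vertex is the intersection of two constraint boundaries that also satisfies all remaining constraints:
  x = 0 and y = 0 → (0, 0)
  2x + y = 11 and y = 0 → (5.5, 0)
  y = 5 and 2x + y = 11 → (3, 5)
  y = 5 and x = 0 → (0, 5)

Vertices: (0, 0), (5.5, 0), (3, 5), (0, 5)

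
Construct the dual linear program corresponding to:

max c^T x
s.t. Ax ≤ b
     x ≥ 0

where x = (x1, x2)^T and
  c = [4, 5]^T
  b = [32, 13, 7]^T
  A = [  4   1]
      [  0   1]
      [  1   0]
Minimize: z = 32y1 + 13y2 + 7y3

Subject to:
  C1: -4y1 - y3 ≤ -4
  C2: -y1 - y2 ≤ -5
  y1, y2, y3 ≥ 0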